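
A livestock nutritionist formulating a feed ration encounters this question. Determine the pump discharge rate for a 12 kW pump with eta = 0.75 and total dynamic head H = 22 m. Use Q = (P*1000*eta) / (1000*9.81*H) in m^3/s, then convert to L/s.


Q = (P * 1000 * eta) / (rho * g * H)
  = (12 * 1000 * 0.75) / (1000 * 9.81 * 22)
  = 9000 / 215820
  = 0.04170 m^3/s = 41.70 L/s


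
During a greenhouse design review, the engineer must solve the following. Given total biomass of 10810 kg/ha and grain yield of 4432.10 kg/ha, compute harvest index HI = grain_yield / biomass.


HI = grain_yield / biomass
   = 4432.10 / 10810
   = 0.41


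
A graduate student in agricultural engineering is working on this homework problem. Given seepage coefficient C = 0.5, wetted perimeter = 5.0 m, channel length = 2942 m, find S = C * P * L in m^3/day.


S = C * P * L
  = 0.5 * 5.0 * 2942
  = 7355 m^3/day


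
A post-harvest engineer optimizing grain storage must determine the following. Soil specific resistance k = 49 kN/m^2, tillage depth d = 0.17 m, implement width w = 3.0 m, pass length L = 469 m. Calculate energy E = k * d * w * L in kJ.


E = k * d * w * L
  = 49 * 0.17 * 3.0 * 469
  = 11720.31 kJ


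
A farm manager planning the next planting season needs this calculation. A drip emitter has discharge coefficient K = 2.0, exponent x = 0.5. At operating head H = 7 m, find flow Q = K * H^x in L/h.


Q = K * H^x
  = 2.0 * 7^0.5
  = 2.0 * 2.6458
  = 5.29 L/h


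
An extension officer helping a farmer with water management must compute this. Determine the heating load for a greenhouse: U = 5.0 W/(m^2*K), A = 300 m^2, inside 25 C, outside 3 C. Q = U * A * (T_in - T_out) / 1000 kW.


dT = 25 - (3) = 22 K
Q = U * A * dT
  = 5.0 * 300 * 22
  = 33000 W = 33 kW


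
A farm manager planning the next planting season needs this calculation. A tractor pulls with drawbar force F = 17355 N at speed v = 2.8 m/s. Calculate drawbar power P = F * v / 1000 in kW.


P = F * v / 1000
  = 17355 * 2.8 / 1000
  = 48594 / 1000
  = 48.59 kW


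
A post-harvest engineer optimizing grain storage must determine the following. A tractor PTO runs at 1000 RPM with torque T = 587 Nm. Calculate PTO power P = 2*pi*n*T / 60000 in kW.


P = 2*pi*n*T / 60000
  = 2*pi * 1000 * 587 / 60000
  = 3688229.78 / 60000
  = 61.47 kW


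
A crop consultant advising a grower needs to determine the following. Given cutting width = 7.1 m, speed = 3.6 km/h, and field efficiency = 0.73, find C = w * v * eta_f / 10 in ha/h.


C = w * v * eta_f / 10
  = 7.1 * 3.6 * 0.73 / 10
  = 18.66 / 10
  = 1.87 ha/h


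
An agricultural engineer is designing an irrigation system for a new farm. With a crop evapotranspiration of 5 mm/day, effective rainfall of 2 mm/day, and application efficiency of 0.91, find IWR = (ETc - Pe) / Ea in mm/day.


IWR = (ETc - Pe) / Ea
    = (5 - 2) / 0.91
    = 3 / 0.91
    = 3.30 mm/day


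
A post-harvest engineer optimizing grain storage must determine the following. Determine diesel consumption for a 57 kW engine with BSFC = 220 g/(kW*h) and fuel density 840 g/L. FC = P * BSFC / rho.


FC = P * BSFC / rho_fuel
   = 57 * 220 / 840
   = 12540 / 840
   = 14.93 L/h


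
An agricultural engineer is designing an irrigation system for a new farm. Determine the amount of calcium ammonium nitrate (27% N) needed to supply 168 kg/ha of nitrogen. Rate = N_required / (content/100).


Rate = N_required / (N_content / 100)
     = 168 / (27 / 100)
     = 168 / 0.27
     = 622.22 kg/ha


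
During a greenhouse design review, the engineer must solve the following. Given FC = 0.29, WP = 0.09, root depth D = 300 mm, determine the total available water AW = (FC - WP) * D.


AW = (FC - WP) * D
   = (0.29 - 0.09) * 300
   = 0.20 * 300
   = 60 mm


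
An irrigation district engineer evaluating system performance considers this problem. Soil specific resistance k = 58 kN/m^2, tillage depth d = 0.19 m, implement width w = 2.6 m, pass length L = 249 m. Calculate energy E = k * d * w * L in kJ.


E = k * d * w * L
  = 58 * 0.19 * 2.6 * 249
  = 7134.35 kJ


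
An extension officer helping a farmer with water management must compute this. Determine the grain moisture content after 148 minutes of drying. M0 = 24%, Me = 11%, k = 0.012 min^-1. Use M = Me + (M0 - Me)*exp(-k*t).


M = Me + (M0 - Me) * e^(-k*t)
  = 11 + (24 - 11) * e^(-0.012*148)
  = 11 + 13 * e^(-1.776)
  = 11 + 13 * 0.16931
  = 11 + 2.2011
  = 13.20%


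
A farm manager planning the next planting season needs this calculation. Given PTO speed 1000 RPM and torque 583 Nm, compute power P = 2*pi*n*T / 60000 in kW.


P = 2*pi*n*T / 60000
  = 2*pi * 1000 * 583 / 60000
  = 3663097.03 / 60000
  = 61.05 kW


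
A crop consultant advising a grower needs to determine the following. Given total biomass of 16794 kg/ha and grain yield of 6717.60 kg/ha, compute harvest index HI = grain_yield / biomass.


HI = grain_yield / biomass
   = 6717.60 / 16794
   = 0.40


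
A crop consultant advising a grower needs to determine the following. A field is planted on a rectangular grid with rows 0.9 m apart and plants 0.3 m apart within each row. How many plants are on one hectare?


D = 10000 / (row_sp * plant_sp)
  = 10000 / (0.9 * 0.3)
  = 10000 / 0.2700
  = 37037.04 plants/ha


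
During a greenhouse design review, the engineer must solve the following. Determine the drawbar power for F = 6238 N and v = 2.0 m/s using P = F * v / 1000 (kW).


P = F * v / 1000
  = 6238 * 2.0 / 1000
  = 12476 / 1000
  = 12.48 kW


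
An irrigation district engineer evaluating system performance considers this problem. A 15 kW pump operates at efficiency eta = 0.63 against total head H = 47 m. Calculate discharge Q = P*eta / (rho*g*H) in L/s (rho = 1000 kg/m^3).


Q = (P * 1000 * eta) / (rho * g * H)
  = (15 * 1000 * 0.63) / (1000 * 9.81 * 47)
  = 9450 / 461070
  = 0.02050 m^3/s = 20.50 L/s


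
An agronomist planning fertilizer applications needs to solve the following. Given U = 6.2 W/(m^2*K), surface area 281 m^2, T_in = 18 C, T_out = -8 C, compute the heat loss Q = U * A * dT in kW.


dT = 18 - (-8) = 26 K
Q = U * A * dT
  = 6.2 * 281 * 26
  = 45297.20 W = 45.30 kW


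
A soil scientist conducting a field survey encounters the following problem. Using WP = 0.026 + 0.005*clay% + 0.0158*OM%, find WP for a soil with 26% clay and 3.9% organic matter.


WP = 0.026 + 0.005*26 + 0.0158*3.9
   = 0.026 + 0.1300 + 0.0616
   = 0.2176


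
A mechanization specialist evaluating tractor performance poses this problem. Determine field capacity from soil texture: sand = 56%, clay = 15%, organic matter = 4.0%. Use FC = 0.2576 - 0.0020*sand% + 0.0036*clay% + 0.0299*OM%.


FC = 0.2576 - 0.0020*56 + 0.0036*15 + 0.0299*4.0
   = 0.2576 - 0.1120 + 0.0540 + 0.1196
   = 0.3192


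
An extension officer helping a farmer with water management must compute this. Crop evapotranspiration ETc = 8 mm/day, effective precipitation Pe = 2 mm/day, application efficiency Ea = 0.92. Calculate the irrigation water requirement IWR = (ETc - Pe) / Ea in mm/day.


IWR = (ETc - Pe) / Ea
    = (8 - 2) / 0.92
    = 6 / 0.92
    = 6.52 mm/day


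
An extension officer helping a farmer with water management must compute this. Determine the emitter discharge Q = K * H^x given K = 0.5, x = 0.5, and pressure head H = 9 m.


Q = K * H^x
  = 0.5 * 9^0.5
  = 0.5 * 3
  = 1.50 L/h


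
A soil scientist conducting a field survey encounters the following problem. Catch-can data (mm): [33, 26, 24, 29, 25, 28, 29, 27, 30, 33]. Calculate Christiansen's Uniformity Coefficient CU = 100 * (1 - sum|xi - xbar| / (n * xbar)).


xbar = 284 / 10 = 28.400
sum|xi - xbar| = 24
CU = 100 * (1 - 24 / (10 * 28.400))
   = 100 * (1 - 0.0845)
   = 91.55%


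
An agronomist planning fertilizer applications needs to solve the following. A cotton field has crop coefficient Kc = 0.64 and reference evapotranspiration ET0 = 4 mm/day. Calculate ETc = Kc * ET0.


ETc = Kc * ET0
    = 0.64 * 4
    = 2.56 mm/day


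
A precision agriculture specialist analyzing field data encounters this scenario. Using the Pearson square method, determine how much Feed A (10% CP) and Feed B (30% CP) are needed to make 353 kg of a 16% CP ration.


parts_A = CP_b - target = 30 - 16 = 14
parts_B = target - CP_a = 16 - 10 = 6
total_parts = 14 + 6 = 20
Feed A = 353 * 14 / 20 = 247.10 kg
Feed B = 353 * 6 / 20 = 105.90 kg

247.10 kg


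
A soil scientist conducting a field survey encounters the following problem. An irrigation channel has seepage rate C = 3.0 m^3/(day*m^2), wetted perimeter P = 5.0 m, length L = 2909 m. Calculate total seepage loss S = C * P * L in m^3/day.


S = C * P * L
  = 3.0 * 5.0 * 2909
  = 43635 m^3/day


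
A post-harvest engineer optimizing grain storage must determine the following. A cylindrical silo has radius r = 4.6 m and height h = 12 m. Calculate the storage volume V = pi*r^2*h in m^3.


V = pi * r^2 * h
  = pi * 4.6^2 * 12
  = pi * 21.16 * 12
  = 797.71 m^3


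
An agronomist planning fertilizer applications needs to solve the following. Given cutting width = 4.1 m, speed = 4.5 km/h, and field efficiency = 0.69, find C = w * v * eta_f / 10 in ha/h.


C = w * v * eta_f / 10
  = 4.1 * 4.5 * 0.69 / 10
  = 12.73 / 10
  = 1.27 ha/h


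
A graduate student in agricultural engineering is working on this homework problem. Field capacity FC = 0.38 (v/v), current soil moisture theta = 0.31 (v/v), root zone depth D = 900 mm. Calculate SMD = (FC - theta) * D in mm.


SMD = (FC - theta) * D
    = (0.38 - 0.31) * 900
    = 0.070 * 900
    = 63 mm


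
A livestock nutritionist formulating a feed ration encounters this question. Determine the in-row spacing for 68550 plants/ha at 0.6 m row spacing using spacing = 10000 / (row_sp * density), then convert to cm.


spacing = 10000 / (row_sp * density)
        = 10000 / (0.6 * 68550)
        = 10000 / 41130
        = 0.24313 m = 24.31 cm


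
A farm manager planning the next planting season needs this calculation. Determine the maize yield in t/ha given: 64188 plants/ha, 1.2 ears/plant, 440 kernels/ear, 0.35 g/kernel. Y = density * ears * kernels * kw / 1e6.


Y = density * ears * kernels * kw
  = 64188 * 1.2 * 440 * 0.35 g/ha
  = 11861942.40 g/ha
  = 11861.94 kg/ha = 11.86 t/ha


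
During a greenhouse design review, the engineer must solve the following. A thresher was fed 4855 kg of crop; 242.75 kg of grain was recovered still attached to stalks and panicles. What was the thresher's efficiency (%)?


eta = (total - unthreshed) / total * 100
    = (4855 - 242.75) / 4855 * 100
    = 4612.25 / 4855 * 100
    = 95%


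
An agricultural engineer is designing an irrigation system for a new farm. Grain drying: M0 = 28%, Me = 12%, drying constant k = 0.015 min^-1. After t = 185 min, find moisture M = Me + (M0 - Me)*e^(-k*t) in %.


M = Me + (M0 - Me) * e^(-k*t)
  = 12 + (28 - 12) * e^(-0.015*185)
  = 12 + 16 * e^(-2.775)
  = 12 + 16 * 0.06235
  = 12 + 0.9976
  = 13.00%


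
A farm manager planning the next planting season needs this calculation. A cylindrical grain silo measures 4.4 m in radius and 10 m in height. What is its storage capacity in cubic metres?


V = pi * r^2 * h
  = pi * 4.4^2 * 10
  = pi * 19.36 * 10
  = 608.21 m^3


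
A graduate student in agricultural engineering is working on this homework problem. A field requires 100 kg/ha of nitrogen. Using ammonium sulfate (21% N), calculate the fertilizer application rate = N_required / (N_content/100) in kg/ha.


Rate = N_required / (N_content / 100)
     = 100 / (21 / 100)
     = 100 / 0.21
     = 476.19 kg/ha


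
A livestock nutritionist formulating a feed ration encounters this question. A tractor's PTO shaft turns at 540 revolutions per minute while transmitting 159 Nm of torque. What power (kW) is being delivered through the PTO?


P = 2*pi*n*T / 60000
  = 2*pi * 540 * 159 / 60000
  = 539474.29 / 60000
  = 8.99 kW


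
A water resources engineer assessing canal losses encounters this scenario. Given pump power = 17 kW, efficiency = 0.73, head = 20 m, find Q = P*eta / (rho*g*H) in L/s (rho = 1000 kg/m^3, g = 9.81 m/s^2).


Q = (P * 1000 * eta) / (rho * g * H)
  = (17 * 1000 * 0.73) / (1000 * 9.81 * 20)
  = 12410 / 196200
  = 0.06325 m^3/s = 63.25 L/s


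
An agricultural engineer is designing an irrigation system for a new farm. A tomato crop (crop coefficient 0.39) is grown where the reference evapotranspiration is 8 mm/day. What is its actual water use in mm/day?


ETc = Kc * ET0
    = 0.39 * 8
    = 3.12 mm/day


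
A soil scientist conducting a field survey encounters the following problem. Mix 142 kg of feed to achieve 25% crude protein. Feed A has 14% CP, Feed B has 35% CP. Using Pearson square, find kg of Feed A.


parts_A = CP_b - target = 35 - 25 = 10
parts_B = target - CP_a = 25 - 14 = 11
total_parts = 10 + 11 = 21
Feed A = 142 * 10 / 21 = 67.62 kg
Feed B = 142 * 11 / 21 = 74.38 kg

67.62 kg


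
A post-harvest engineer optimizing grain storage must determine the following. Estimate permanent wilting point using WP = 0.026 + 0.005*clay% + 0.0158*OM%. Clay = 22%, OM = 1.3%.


WP = 0.026 + 0.005*22 + 0.0158*1.3
   = 0.026 + 0.1100 + 0.0205
   = 0.1565


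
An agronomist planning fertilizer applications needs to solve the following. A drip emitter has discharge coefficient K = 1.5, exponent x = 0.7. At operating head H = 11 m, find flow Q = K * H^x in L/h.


Q = K * H^x
  = 1.5 * 11^0.7
  = 1.5 * 5.3577
  = 8.04 L/h


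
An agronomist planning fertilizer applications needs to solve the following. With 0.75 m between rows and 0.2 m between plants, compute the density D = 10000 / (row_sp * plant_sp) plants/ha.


D = 10000 / (row_sp * plant_sp)
  = 10000 / (0.75 * 0.2)
  = 10000 / 0.1500
  = 66666.67 plants/ha


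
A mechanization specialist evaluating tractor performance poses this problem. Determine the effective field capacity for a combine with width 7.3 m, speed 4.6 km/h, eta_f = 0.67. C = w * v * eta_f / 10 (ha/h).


C = w * v * eta_f / 10
  = 7.3 * 4.6 * 0.67 / 10
  = 22.50 / 10
  = 2.25 ha/h


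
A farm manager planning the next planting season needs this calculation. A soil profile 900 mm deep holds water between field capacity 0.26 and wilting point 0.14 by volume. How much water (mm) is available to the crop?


AW = (FC - WP) * D
   = (0.26 - 0.14) * 900
   = 0.12 * 900
   = 108 mm


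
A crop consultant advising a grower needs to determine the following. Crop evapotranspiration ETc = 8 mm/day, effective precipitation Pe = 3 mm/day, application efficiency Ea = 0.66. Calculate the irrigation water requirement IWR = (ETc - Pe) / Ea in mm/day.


IWR = (ETc - Pe) / Ea
    = (8 - 3) / 0.66
    = 5 / 0.66
    = 7.58 mm/day


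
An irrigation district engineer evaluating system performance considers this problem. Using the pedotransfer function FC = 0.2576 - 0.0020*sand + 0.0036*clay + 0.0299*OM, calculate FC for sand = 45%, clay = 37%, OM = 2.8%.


FC = 0.2576 - 0.0020*45 + 0.0036*37 + 0.0299*2.8
   = 0.2576 - 0.0900 + 0.1332 + 0.0837
   = 0.3845


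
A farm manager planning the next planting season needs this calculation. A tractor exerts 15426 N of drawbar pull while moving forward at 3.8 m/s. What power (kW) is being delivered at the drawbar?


P = F * v / 1000
  = 15426 * 3.8 / 1000
  = 58618.80 / 1000
  = 58.62 kW


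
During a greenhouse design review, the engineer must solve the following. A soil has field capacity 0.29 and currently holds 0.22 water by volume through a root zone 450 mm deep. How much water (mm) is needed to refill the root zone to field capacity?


SMD = (FC - theta) * D
    = (0.29 - 0.22) * 450
    = 0.070 * 450
    = 31.50 mm


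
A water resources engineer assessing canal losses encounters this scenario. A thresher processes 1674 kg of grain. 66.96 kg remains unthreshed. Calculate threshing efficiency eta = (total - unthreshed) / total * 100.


eta = (total - unthreshed) / total * 100
    = (1674 - 66.96) / 1674 * 100
    = 1607.04 / 1674 * 100
    = 96%


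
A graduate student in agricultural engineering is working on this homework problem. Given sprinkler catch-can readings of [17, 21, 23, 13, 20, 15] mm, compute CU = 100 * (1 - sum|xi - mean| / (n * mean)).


xbar = 109 / 6 = 18.167
sum|xi - xbar| = 19
CU = 100 * (1 - 19 / (6 * 18.167))
   = 100 * (1 - 0.1743)
   = 82.57%


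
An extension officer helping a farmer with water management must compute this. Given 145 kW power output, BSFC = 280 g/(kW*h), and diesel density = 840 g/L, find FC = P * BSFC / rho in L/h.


FC = P * BSFC / rho_fuel
   = 145 * 280 / 840
   = 40600 / 840
   = 48.33 L/h


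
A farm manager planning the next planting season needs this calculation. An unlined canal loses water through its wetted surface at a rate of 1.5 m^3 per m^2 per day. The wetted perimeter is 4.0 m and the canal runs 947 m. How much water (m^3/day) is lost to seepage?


S = C * P * L
  = 1.5 * 4.0 * 947
  = 5682 m^3/day


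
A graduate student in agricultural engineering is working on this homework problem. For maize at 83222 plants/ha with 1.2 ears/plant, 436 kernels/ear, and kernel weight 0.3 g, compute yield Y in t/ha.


Y = density * ears * kernels * kw
  = 83222 * 1.2 * 436 * 0.3 g/ha
  = 13062525.12 g/ha
  = 13062.53 kg/ha = 13.06 t/ha


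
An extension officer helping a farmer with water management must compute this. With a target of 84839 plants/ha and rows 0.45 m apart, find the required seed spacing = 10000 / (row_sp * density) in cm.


spacing = 10000 / (row_sp * density)
        = 10000 / (0.45 * 84839)
        = 10000 / 38177.55
        = 0.26193 m = 26.19 cm


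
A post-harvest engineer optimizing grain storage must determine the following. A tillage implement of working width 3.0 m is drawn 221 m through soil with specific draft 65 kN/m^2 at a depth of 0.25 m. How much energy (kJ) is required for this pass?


E = k * d * w * L
  = 65 * 0.25 * 3.0 * 221
  = 10773.75 kJ


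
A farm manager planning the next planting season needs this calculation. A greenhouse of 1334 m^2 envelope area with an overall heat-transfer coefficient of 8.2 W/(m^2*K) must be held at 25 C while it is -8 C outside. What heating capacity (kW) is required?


dT = 25 - (-8) = 33 K
Q = U * A * dT
  = 8.2 * 1334 * 33
  = 360980.40 W = 360.98 kW


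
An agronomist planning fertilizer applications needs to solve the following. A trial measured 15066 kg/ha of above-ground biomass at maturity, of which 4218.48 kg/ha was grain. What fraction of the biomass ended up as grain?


HI = grain_yield / biomass
   = 4218.48 / 15066
   = 0.28


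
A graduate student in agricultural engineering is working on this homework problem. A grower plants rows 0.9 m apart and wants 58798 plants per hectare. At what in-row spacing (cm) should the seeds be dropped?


spacing = 10000 / (row_sp * density)
        = 10000 / (0.9 * 58798)
        = 10000 / 52918.20
        = 0.18897 m = 18.90 cm


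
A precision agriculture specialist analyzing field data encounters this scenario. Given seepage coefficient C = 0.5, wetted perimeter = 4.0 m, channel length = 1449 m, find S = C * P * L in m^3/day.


S = C * P * L
  = 0.5 * 4.0 * 1449
  = 2898 m^3/day


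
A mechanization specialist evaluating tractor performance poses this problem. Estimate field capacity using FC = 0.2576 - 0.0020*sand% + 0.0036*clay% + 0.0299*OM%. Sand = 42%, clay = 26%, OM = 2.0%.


FC = 0.2576 - 0.0020*42 + 0.0036*26 + 0.0299*2.0
   = 0.2576 - 0.0840 + 0.0936 + 0.0598
   = 0.3270


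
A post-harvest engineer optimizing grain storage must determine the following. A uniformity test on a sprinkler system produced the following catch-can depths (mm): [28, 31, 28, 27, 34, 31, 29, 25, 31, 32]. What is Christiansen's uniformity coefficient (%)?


xbar = 296 / 10 = 29.600
sum|xi - xbar| = 22
CU = 100 * (1 - 22 / (10 * 29.600))
   = 100 * (1 - 0.0743)
   = 92.57%


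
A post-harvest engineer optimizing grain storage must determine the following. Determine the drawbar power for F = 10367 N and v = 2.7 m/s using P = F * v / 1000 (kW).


P = F * v / 1000
  = 10367 * 2.7 / 1000
  = 27990.90 / 1000
  = 27.99 kW


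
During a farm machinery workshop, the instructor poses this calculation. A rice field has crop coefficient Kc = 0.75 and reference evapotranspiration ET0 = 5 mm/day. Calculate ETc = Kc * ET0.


ETc = Kc * ET0
    = 0.75 * 5
    = 3.75 mm/day


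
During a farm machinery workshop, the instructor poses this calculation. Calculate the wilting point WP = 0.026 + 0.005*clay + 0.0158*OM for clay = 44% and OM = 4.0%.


WP = 0.026 + 0.005*44 + 0.0158*4.0
   = 0.026 + 0.2200 + 0.0632
   = 0.3092


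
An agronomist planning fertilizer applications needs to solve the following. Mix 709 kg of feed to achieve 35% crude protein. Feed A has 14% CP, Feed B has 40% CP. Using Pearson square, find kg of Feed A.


parts_A = CP_b - target = 40 - 35 = 5
parts_B = target - CP_a = 35 - 14 = 21
total_parts = 5 + 21 = 26
Feed A = 709 * 5 / 26 = 136.35 kg
Feed B = 709 * 21 / 26 = 572.65 kg

136.35 kg


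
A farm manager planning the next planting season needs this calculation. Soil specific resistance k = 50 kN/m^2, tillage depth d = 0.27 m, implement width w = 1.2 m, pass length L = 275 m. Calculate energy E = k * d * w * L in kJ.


E = k * d * w * L
  = 50 * 0.27 * 1.2 * 275
  = 4455 kJ


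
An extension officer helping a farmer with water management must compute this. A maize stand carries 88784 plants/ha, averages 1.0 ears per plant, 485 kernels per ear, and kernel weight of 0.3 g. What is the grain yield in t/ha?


Y = density * ears * kernels * kw
  = 88784 * 1.0 * 485 * 0.3 g/ha
  = 12918072 g/ha
  = 12918.07 kg/ha = 12.92 t/ha


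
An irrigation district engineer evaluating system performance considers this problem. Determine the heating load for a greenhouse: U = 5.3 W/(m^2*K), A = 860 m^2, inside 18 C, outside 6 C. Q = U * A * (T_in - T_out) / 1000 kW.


dT = 18 - (6) = 12 K
Q = U * A * dT
  = 5.3 * 860 * 12
  = 54696 W = 54.70 kW


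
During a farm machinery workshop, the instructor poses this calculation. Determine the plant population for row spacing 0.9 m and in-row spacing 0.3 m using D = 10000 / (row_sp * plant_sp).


D = 10000 / (row_sp * plant_sp)
  = 10000 / (0.9 * 0.3)
  = 10000 / 0.2700
  = 37037.04 plants/ha


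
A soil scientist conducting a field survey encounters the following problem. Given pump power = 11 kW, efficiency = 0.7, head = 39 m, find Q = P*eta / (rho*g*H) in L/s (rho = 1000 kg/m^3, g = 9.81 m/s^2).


Q = (P * 1000 * eta) / (rho * g * H)
  = (11 * 1000 * 0.7) / (1000 * 9.81 * 39)
  = 7700 / 382590
  = 0.02013 m^3/s = 20.13 L/s


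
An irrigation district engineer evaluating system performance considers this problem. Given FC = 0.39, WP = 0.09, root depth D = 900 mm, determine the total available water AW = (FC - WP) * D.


AW = (FC - WP) * D
   = (0.39 - 0.09) * 900
   = 0.30 * 900
   = 270 mm


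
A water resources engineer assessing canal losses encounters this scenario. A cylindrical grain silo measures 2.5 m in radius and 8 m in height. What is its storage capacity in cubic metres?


V = pi * r^2 * h
  = pi * 2.5^2 * 8
  = pi * 6.25 * 8
  = 157.08 m^3


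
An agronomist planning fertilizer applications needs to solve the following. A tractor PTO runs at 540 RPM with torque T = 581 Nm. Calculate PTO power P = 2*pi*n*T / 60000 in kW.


P = 2*pi*n*T / 60000
  = 2*pi * 540 * 581 / 60000
  = 1971286.56 / 60000
  = 32.85 kW


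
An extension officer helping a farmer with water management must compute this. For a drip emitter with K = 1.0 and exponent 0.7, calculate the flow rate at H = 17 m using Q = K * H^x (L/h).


Q = K * H^x
  = 1.0 * 17^0.7
  = 1.0 * 7.2663
  = 7.27 L/h


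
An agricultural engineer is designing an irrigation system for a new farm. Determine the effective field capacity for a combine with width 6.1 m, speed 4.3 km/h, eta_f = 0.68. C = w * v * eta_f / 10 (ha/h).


C = w * v * eta_f / 10
  = 6.1 * 4.3 * 0.68 / 10
  = 17.84 / 10
  = 1.78 ha/h


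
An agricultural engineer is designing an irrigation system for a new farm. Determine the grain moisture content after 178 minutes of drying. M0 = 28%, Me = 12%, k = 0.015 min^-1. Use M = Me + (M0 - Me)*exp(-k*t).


M = Me + (M0 - Me) * e^(-k*t)
  = 12 + (28 - 12) * e^(-0.015*178)
  = 12 + 16 * e^(-2.670)
  = 12 + 16 * 0.06925
  = 12 + 1.1080
  = 13.11%


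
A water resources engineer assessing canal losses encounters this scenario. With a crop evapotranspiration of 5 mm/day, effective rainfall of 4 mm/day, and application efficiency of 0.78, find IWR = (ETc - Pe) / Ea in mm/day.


IWR = (ETc - Pe) / Ea
    = (5 - 4) / 0.78
    = 1 / 0.78
    = 1.28 mm/day


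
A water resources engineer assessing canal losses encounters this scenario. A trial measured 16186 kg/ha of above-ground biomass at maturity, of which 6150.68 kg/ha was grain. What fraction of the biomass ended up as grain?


HI = grain_yield / biomass
   = 6150.68 / 16186
   = 0.38


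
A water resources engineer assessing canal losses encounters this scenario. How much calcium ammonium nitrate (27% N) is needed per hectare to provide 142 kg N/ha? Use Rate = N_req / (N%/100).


Rate = N_required / (N_content / 100)
     = 142 / (27 / 100)
     = 142 / 0.27
     = 525.93 kg/ha


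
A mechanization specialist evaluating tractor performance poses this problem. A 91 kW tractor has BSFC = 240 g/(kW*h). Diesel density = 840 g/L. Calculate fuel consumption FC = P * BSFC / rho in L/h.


FC = P * BSFC / rho_fuel
   = 91 * 240 / 840
   = 21840 / 840
   = 26 L/h


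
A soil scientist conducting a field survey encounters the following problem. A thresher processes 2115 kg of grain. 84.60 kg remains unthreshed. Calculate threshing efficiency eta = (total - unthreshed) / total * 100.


eta = (total - unthreshed) / total * 100
    = (2115 - 84.60) / 2115 * 100
    = 2030.40 / 2115 * 100
    = 96%


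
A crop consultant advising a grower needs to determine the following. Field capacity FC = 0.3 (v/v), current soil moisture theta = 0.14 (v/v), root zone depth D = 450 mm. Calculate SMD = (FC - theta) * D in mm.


SMD = (FC - theta) * D
    = (0.3 - 0.14) * 450
    = 0.160 * 450
    = 72 mm


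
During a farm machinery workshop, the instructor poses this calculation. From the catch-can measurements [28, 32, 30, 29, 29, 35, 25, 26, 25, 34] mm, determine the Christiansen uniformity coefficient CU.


xbar = 293 / 10 = 29.300
sum|xi - xbar| = 27.600
CU = 100 * (1 - 27.600 / (10 * 29.300))
   = 100 * (1 - 0.0942)
   = 90.58%


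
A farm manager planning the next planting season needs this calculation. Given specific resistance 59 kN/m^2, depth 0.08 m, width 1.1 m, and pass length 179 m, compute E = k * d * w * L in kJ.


E = k * d * w * L
  = 59 * 0.08 * 1.1 * 179
  = 929.37 kJ


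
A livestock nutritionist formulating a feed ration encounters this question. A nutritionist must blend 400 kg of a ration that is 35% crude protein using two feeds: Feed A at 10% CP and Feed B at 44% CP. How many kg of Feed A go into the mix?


parts_A = CP_b - target = 44 - 35 = 9
parts_B = target - CP_a = 35 - 10 = 25
total_parts = 9 + 25 = 34
Feed A = 400 * 9 / 34 = 105.88 kg
Feed B = 400 * 25 / 34 = 294.12 kg

105.88 kg


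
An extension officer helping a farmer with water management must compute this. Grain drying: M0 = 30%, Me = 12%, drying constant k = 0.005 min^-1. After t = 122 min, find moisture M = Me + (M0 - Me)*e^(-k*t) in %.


M = Me + (M0 - Me) * e^(-k*t)
  = 12 + (30 - 12) * e^(-0.005*122)
  = 12 + 18 * e^(-0.610)
  = 12 + 18 * 0.54335
  = 12 + 9.7803
  = 21.78%


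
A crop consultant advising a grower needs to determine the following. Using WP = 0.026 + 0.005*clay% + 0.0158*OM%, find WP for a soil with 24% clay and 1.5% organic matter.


WP = 0.026 + 0.005*24 + 0.0158*1.5
   = 0.026 + 0.1200 + 0.0237
   = 0.1697


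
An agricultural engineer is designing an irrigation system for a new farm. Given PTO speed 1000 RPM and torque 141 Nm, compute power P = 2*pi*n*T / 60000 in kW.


P = 2*pi*n*T / 60000
  = 2*pi * 1000 * 141 / 60000
  = 885929.13 / 60000
  = 14.77 kW


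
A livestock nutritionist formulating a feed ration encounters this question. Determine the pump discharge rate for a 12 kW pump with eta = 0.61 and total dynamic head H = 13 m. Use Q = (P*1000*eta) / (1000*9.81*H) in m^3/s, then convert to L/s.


Q = (P * 1000 * eta) / (rho * g * H)
  = (12 * 1000 * 0.61) / (1000 * 9.81 * 13)
  = 7320 / 127530
  = 0.05740 m^3/s = 57.40 L/s


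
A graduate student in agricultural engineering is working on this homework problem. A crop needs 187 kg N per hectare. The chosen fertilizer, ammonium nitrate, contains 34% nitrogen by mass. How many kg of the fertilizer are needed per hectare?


Rate = N_required / (N_content / 100)
     = 187 / (34 / 100)
     = 187 / 0.34
     = 550 kg/ha


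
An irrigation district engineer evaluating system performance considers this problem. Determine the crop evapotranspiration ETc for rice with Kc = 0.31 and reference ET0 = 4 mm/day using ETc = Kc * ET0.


ETc = Kc * ET0
    = 0.31 * 4
    = 1.24 mm/day


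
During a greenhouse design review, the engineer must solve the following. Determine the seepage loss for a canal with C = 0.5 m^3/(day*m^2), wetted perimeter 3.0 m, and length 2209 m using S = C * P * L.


S = C * P * L
  = 0.5 * 3.0 * 2209
  = 3313.50 m^3/day


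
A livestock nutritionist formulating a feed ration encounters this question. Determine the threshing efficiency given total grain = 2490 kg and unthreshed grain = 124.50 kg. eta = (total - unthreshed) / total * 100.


eta = (total - unthreshed) / total * 100
    = (2490 - 124.50) / 2490 * 100
    = 2365.50 / 2490 * 100
    = 95%


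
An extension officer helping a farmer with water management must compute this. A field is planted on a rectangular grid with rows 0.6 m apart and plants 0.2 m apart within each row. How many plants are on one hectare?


D = 10000 / (row_sp * plant_sp)
  = 10000 / (0.6 * 0.2)
  = 10000 / 0.1200
  = 83333.33 plants/ha


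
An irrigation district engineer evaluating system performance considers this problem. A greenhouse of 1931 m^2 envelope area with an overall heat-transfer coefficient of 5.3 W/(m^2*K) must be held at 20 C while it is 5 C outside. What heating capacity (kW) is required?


dT = 20 - (5) = 15 K
Q = U * A * dT
  = 5.3 * 1931 * 15
  = 153514.50 W = 153.51 kW


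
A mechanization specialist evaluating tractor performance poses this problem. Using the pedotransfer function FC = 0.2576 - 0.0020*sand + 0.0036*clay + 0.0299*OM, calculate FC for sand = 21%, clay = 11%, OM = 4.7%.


FC = 0.2576 - 0.0020*21 + 0.0036*11 + 0.0299*4.7
   = 0.2576 - 0.0420 + 0.0396 + 0.1405
   = 0.3957


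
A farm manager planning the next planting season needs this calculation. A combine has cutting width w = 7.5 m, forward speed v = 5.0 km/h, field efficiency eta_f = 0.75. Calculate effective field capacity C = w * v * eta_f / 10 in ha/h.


C = w * v * eta_f / 10
  = 7.5 * 5.0 * 0.75 / 10
  = 28.13 / 10
  = 2.81 ha/h


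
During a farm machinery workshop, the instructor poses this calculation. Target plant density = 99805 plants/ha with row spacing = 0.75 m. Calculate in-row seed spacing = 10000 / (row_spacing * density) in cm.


spacing = 10000 / (row_sp * density)
        = 10000 / (0.75 * 99805)
        = 10000 / 74853.75
        = 0.13359 m = 13.36 cm


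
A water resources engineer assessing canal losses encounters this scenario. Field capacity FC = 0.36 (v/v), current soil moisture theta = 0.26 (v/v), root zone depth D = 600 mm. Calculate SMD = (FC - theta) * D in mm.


SMD = (FC - theta) * D
    = (0.36 - 0.26) * 600
    = 0.100 * 600
    = 60 mm


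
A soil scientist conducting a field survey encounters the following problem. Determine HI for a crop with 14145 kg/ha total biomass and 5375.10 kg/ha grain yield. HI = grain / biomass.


HI = grain_yield / biomass
   = 5375.10 / 14145
   = 0.38


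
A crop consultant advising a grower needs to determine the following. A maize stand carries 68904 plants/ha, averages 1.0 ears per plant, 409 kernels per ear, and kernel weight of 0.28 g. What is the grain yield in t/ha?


Y = density * ears * kernels * kw
  = 68904 * 1.0 * 409 * 0.28 g/ha
  = 7890886.08 g/ha
  = 7890.89 kg/ha = 7.89 t/ha


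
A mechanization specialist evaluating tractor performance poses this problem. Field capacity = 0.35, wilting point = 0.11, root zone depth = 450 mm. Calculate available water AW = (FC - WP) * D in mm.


AW = (FC - WP) * D
   = (0.35 - 0.11) * 450
   = 0.24 * 450
   = 108 mm


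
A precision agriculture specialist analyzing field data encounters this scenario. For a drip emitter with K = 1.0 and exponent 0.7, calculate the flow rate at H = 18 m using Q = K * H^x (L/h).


Q = K * H^x
  = 1.0 * 18^0.7
  = 1.0 * 7.5629
  = 7.56 L/h


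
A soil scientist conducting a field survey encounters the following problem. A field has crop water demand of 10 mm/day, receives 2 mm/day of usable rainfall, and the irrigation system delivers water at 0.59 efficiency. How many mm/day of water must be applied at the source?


IWR = (ETc - Pe) / Ea
    = (10 - 2) / 0.59
    = 8 / 0.59
    = 13.56 mm/day


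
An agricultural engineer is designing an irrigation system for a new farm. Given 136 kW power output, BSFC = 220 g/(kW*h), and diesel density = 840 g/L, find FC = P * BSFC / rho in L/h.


FC = P * BSFC / rho_fuel
   = 136 * 220 / 840
   = 29920 / 840
   = 35.62 L/h


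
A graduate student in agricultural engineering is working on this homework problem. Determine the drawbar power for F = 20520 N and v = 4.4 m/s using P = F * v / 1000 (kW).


P = F * v / 1000
  = 20520 * 4.4 / 1000
  = 90288 / 1000
  = 90.29 kW


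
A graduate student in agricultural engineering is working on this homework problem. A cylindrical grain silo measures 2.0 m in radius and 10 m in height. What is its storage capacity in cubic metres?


V = pi * r^2 * h
  = pi * 2.0^2 * 10
  = pi * 4 * 10
  = 125.66 m^3


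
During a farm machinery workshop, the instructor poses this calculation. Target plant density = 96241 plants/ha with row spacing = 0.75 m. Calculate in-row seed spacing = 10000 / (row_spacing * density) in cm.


spacing = 10000 / (row_sp * density)
        = 10000 / (0.75 * 96241)
        = 10000 / 72180.75
        = 0.13854 m = 13.85 cm


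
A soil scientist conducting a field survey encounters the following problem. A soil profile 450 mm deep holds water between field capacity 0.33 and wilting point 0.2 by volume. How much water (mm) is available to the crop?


AW = (FC - WP) * D
   = (0.33 - 0.2) * 450
   = 0.13 * 450
   = 58.50 mm


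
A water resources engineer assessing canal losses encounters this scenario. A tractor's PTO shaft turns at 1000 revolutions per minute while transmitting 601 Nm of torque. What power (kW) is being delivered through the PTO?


P = 2*pi*n*T / 60000
  = 2*pi * 1000 * 601 / 60000
  = 3776194.37 / 60000
  = 62.94 kW


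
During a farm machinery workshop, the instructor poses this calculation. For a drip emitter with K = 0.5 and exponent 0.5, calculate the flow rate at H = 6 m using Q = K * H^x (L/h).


Q = K * H^x
  = 0.5 * 6^0.5
  = 0.5 * 2.4495
  = 1.22 L/h


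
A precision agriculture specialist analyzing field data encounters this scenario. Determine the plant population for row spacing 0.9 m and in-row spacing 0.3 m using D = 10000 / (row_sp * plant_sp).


D = 10000 / (row_sp * plant_sp)
  = 10000 / (0.9 * 0.3)
  = 10000 / 0.2700
  = 37037.04 plants/ha


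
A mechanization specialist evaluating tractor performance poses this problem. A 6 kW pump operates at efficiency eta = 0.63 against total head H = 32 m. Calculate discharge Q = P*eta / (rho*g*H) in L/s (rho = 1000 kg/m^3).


Q = (P * 1000 * eta) / (rho * g * H)
  = (6 * 1000 * 0.63) / (1000 * 9.81 * 32)
  = 3780 / 313920
  = 0.01204 m^3/s = 12.04 L/s


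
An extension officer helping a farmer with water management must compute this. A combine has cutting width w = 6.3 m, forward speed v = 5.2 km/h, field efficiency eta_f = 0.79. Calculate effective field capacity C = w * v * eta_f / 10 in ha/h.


C = w * v * eta_f / 10
  = 6.3 * 5.2 * 0.79 / 10
  = 25.88 / 10
  = 2.59 ha/h


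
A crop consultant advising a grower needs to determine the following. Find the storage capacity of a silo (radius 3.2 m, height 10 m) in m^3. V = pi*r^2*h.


V = pi * r^2 * h
  = pi * 3.2^2 * 10
  = pi * 10.24 * 10
  = 321.70 m^3


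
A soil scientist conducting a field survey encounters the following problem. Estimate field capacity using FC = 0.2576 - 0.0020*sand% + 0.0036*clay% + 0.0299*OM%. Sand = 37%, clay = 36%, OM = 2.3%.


FC = 0.2576 - 0.0020*37 + 0.0036*36 + 0.0299*2.3
   = 0.2576 - 0.0740 + 0.1296 + 0.0688
   = 0.3820


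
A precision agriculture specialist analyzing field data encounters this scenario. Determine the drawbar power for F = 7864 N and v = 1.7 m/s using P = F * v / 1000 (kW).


P = F * v / 1000
  = 7864 * 1.7 / 1000
  = 13368.80 / 1000
  = 13.37 kW


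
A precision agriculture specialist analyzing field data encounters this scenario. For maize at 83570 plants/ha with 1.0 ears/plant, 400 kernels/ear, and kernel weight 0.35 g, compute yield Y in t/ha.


Y = density * ears * kernels * kw
  = 83570 * 1.0 * 400 * 0.35 g/ha
  = 11699800 g/ha
  = 11699.80 kg/ha = 11.70 t/ha


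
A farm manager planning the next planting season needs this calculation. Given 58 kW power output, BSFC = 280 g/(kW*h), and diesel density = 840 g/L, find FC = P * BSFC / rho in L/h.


FC = P * BSFC / rho_fuel
   = 58 * 280 / 840
   = 16240 / 840
   = 19.33 L/h


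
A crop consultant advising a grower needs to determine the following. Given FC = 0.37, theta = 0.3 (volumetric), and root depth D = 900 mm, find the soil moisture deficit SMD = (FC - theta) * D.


SMD = (FC - theta) * D
    = (0.37 - 0.3) * 900
    = 0.070 * 900
    = 63 mm


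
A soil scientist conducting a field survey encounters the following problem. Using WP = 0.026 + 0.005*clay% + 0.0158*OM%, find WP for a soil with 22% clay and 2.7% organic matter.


WP = 0.026 + 0.005*22 + 0.0158*2.7
   = 0.026 + 0.1100 + 0.0427
   = 0.1787


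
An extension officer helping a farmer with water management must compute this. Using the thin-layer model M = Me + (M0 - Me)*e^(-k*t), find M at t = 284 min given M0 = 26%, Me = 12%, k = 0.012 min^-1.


M = Me + (M0 - Me) * e^(-k*t)
  = 12 + (26 - 12) * e^(-0.012*284)
  = 12 + 14 * e^(-3.408)
  = 12 + 14 * 0.03311
  = 12 + 0.4635
  = 12.46%


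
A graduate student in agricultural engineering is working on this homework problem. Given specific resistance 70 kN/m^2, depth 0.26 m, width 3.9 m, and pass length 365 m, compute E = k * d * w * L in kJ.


E = k * d * w * L
  = 70 * 0.26 * 3.9 * 365
  = 25907.70 kJ


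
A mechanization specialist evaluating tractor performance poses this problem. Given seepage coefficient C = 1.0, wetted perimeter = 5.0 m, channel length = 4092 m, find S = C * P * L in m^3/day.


S = C * P * L
  = 1.0 * 5.0 * 4092
  = 20460 m^3/day


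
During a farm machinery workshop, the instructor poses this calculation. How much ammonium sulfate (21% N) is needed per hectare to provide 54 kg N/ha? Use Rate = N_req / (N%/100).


Rate = N_required / (N_content / 100)
     = 54 / (21 / 100)
     = 54 / 0.21
     = 257.14 kg/ha


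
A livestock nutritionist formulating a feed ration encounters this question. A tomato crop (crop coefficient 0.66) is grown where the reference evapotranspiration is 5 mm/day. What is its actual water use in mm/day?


ETc = Kc * ET0
    = 0.66 * 5
    = 3.30 mm/day
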